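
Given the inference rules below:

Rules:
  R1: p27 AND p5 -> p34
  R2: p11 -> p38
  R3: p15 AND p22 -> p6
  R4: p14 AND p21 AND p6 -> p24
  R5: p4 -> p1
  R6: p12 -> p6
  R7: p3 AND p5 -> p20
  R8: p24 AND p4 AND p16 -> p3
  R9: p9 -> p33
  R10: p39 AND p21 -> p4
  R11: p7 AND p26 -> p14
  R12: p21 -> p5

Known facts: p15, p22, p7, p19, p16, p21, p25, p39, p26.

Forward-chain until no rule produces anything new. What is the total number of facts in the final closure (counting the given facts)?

17

Round 1: R3 [p15 AND p22 -> p6]; R10 [p39 AND p21 -> p4]; R11 [p7 AND p26 -> p14]; R12 [p21 -> p5]. Adds p6, p4, p14, p5.
Round 2: R4 [p14 AND p21 AND p6 -> p24]; R5 [p4 -> p1]. Adds p24, p1.
Round 3: R8 [p24 AND p4 AND p16 -> p3]. Adds p3.
Round 4: R7 [p3 AND p5 -> p20]. Adds p20.
Closure: {p1, p14, p15, p16, p19, p20, p21, p22, p24, p25, p26, p3, p39, p4, p5, p6, p7} — 17 facts.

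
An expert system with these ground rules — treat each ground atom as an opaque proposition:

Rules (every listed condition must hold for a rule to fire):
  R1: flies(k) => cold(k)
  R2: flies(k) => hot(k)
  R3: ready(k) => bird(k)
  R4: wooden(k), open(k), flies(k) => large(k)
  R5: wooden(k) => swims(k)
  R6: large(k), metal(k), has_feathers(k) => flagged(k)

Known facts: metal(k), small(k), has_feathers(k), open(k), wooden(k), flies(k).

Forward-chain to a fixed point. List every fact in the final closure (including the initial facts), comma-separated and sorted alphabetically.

Round 1: R1 [flies(k) => cold(k)]; R2 [flies(k) => hot(k)]; R4 [wooden(k), open(k), flies(k) => large(k)]; R5 [wooden(k) => swims(k)]. New: cold(k), hot(k), large(k), swims(k).
Round 2: R6 [large(k), metal(k), has_feathers(k) => flagged(k)]. New: flagged(k).

cold(k), flagged(k), flies(k), has_feathers(k), hot(k), large(k), metal(k), open(k), small(k), swims(k), wooden(k)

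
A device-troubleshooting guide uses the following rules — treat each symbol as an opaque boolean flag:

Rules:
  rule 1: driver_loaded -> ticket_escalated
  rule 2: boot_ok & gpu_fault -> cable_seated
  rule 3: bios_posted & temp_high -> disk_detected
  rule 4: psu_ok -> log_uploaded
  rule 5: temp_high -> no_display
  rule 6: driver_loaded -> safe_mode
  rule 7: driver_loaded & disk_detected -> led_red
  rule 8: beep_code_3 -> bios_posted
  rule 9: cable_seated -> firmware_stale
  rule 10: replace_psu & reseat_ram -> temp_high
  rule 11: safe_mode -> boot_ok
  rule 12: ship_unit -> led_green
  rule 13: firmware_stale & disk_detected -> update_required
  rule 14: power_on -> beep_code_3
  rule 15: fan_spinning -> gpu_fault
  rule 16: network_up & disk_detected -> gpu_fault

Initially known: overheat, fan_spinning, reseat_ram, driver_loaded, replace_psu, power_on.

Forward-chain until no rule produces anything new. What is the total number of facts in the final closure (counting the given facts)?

Round 1 — rule 1, rule 6, rule 10, rule 14, rule 15, derive ticket_escalated, safe_mode, temp_high, beep_code_3, gpu_fault.
Round 2 — rule 5, rule 8, rule 11, derive no_display, bios_posted, boot_ok.
Round 3 — rule 2, rule 3, derive cable_seated, disk_detected.
Round 4 — rule 7, rule 9, derive led_red, firmware_stale.
Round 5 — rule 13, derive update_required.
Closure: {beep_code_3, bios_posted, boot_ok, cable_seated, disk_detected, driver_loaded, fan_spinning, firmware_stale, gpu_fault, led_red, no_display, overheat, power_on, replace_psu, reseat_ram, safe_mode, temp_high, ticket_escalated, update_required} — 19 facts.

19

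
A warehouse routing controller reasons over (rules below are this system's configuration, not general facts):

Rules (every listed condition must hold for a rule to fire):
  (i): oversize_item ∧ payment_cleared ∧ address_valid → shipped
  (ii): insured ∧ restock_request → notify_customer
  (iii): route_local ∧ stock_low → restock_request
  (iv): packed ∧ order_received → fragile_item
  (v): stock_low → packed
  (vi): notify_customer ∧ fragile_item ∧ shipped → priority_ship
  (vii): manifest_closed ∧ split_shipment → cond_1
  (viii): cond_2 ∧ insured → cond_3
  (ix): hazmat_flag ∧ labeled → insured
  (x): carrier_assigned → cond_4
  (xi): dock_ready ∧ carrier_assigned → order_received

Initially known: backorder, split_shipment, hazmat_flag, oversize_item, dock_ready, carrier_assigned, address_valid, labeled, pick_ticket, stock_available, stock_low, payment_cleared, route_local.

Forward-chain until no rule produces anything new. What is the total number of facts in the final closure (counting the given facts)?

22

Round 1: (i) [oversize_item ∧ payment_cleared ∧ address_valid → shipped]; (iii) [route_local ∧ stock_low → restock_request]; (v) [stock_low → packed]; (ix) [hazmat_flag ∧ labeled → insured]; (x) [carrier_assigned → cond_4]; (xi) [dock_ready ∧ carrier_assigned → order_received]. New: shipped, restock_request, packed, insured, cond_4, order_received.
Round 2: (ii) [insured ∧ restock_request → notify_customer]; (iv) [packed ∧ order_received → fragile_item]. New: notify_customer, fragile_item.
Round 3: (vi) [notify_customer ∧ fragile_item ∧ shipped → priority_ship]. New: priority_ship.
Closure: {address_valid, backorder, carrier_assigned, cond_4, dock_ready, fragile_item, hazmat_flag, insured, labeled, notify_customer, order_received, oversize_item, packed, payment_cleared, pick_ticket, priority_ship, restock_request, route_local, shipped, split_shipment, stock_available, stock_low} — 22 facts.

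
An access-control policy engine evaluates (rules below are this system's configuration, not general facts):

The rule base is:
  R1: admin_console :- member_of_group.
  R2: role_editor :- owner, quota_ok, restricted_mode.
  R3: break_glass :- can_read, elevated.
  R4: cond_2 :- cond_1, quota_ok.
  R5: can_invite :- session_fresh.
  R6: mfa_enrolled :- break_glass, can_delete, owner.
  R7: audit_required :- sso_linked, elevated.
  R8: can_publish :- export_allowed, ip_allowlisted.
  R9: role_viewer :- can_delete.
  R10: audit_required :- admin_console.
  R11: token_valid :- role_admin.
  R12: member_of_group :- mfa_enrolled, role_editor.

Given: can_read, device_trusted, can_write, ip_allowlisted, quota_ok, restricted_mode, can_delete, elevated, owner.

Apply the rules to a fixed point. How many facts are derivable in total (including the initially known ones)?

Round 1 — R2, R3, R9, derive role_editor, break_glass, role_viewer.
Round 2 — R6, derive mfa_enrolled.
Round 3 — R12, derive member_of_group.
Round 4 — R1, derive admin_console.
Round 5 — R10, derive audit_required.
Closure: {admin_console, audit_required, break_glass, can_delete, can_read, can_write, device_trusted, elevated, ip_allowlisted, member_of_group, mfa_enrolled, owner, quota_ok, restricted_mode, role_editor, role_viewer} — 16 facts.

16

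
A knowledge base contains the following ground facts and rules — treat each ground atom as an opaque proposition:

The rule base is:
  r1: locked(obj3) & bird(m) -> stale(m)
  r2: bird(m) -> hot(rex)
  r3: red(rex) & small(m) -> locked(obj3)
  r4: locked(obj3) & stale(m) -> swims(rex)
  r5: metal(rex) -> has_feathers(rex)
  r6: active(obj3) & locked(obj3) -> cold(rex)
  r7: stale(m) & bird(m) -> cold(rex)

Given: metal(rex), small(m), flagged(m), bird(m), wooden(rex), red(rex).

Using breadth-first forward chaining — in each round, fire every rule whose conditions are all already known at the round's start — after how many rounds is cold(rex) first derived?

Round 1: r2 [bird(m) -> hot(rex)]; r3 [red(rex) & small(m) -> locked(obj3)]; r5 [metal(rex) -> has_feathers(rex)]. Adds hot(rex), locked(obj3), has_feathers(rex).
Round 2: r1 [locked(obj3) & bird(m) -> stale(m)]. Adds stale(m).
Round 3: r4 [locked(obj3) & stale(m) -> swims(rex)]; r7 [stale(m) & bird(m) -> cold(rex)]. Adds swims(rex), cold(rex).
cold(rex) first appears in round 3.

3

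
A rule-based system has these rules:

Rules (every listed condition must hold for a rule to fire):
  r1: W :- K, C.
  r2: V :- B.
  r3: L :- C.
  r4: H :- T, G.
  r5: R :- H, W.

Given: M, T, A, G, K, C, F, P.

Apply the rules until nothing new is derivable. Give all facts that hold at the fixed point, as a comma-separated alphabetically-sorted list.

Round 1 fires r1, r3, r4, giving W, L, H.
Round 2 fires r5, giving R.

A, C, F, G, H, K, L, M, P, R, T, W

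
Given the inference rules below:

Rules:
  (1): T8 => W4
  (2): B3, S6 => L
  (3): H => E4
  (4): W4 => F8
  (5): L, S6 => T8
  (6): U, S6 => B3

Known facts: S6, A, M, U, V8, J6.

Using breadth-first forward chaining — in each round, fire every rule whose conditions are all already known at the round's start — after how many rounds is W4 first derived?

4

Round 1 — (6), derive B3.
Round 2 — (2), derive L.
Round 3 — (5), derive T8.
Round 4 — (1), derive W4.
W4 first appears in round 4.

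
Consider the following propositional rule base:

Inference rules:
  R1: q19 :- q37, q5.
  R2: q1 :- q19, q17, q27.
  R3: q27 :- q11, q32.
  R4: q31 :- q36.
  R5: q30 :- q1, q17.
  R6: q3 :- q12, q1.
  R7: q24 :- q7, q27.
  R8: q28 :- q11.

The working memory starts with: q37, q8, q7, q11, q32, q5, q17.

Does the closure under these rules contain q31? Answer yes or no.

[1] R1 [q19 :- q37, q5.]; R3 [q27 :- q11, q32.]; R8 [q28 :- q11.]. ⇒ new: q19, q27, q28.
[2] R2 [q1 :- q19, q17, q27.]; R7 [q24 :- q7, q27.]. ⇒ new: q1, q24.
[3] R5 [q30 :- q1, q17.]. ⇒ new: q30.
Fixed point reached. q31 is concluded only by R4; R4 needs q36 (never derived).

no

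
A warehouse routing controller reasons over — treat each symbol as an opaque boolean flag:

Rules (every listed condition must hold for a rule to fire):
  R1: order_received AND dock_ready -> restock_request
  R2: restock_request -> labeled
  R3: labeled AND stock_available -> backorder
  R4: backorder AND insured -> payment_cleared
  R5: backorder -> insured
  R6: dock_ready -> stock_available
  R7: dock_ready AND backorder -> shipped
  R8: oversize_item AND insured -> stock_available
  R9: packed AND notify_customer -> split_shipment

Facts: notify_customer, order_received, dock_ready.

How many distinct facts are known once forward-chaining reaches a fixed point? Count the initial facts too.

10

Round 1 fires R1, R6, giving restock_request, stock_available.
Round 2 fires R2, giving labeled.
Round 3 fires R3, giving backorder.
Round 4 fires R5, R7, giving insured, shipped.
Round 5 fires R4, giving payment_cleared.
Closure: {backorder, dock_ready, insured, labeled, notify_customer, order_received, payment_cleared, restock_request, shipped, stock_available} — 10 facts.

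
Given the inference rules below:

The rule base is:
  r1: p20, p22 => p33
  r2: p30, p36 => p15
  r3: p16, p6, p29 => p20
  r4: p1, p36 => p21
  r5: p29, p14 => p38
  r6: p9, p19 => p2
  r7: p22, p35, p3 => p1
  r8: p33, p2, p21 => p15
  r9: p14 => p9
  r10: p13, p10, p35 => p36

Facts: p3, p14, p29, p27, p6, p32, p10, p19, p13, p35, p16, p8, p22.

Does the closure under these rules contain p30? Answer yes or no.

Round 1: r3 [p16, p6, p29 => p20]; r5 [p29, p14 => p38]; r7 [p22, p35, p3 => p1]; r9 [p14 => p9]; r10 [p13, p10, p35 => p36]. New: p20, p38, p1, p9, p36.
Round 2: r1 [p20, p22 => p33]; r4 [p1, p36 => p21]; r6 [p9, p19 => p2]. New: p33, p21, p2.
Round 3: r8 [p33, p2, p21 => p15]. New: p15.
Fixed point reached. No rule has p30 as a consequent, and it is not given.

no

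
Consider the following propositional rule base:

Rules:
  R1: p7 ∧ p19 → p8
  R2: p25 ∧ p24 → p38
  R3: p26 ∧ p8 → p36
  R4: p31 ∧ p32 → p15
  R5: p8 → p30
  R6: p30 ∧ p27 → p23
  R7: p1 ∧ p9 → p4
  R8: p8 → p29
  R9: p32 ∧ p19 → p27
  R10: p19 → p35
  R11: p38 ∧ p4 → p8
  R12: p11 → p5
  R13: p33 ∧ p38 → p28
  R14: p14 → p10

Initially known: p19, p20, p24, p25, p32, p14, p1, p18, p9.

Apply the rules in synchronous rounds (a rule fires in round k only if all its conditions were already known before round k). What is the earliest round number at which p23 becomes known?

4

[1] R2 [p25 ∧ p24 → p38]; R7 [p1 ∧ p9 → p4]; R9 [p32 ∧ p19 → p27]; R10 [p19 → p35]; R14 [p14 → p10]. ⇒ new: p38, p4, p27, p35, p10.
[2] R11 [p38 ∧ p4 → p8]. ⇒ new: p8.
[3] R5 [p8 → p30]; R8 [p8 → p29]. ⇒ new: p30, p29.
[4] R6 [p30 ∧ p27 → p23]. ⇒ new: p23.
p23 first appears in round 4.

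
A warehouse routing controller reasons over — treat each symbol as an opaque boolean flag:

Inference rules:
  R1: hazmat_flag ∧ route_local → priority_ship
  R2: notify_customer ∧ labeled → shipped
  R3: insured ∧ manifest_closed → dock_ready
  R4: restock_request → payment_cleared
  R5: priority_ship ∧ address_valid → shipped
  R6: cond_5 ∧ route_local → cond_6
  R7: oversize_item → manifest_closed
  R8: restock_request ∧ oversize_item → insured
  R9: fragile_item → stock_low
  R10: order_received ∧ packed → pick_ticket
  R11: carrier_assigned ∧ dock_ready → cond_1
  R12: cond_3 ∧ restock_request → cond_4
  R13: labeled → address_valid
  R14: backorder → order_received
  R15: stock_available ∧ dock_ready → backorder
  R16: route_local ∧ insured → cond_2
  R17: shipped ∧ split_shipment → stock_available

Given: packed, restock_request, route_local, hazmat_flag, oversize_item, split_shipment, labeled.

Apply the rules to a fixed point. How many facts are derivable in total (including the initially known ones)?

Round 1 — R1, R4, R7, R8, R13, derive priority_ship, payment_cleared, manifest_closed, insured, address_valid.
Round 2 — R3, R5, R16, derive dock_ready, shipped, cond_2.
Round 3 — R17, derive stock_available.
Round 4 — R15, derive backorder.
Round 5 — R14, derive order_received.
Round 6 — R10, derive pick_ticket.
Closure: {address_valid, backorder, cond_2, dock_ready, hazmat_flag, insured, labeled, manifest_closed, order_received, oversize_item, packed, payment_cleared, pick_ticket, priority_ship, restock_request, route_local, shipped, split_shipment, stock_available} — 19 facts.

19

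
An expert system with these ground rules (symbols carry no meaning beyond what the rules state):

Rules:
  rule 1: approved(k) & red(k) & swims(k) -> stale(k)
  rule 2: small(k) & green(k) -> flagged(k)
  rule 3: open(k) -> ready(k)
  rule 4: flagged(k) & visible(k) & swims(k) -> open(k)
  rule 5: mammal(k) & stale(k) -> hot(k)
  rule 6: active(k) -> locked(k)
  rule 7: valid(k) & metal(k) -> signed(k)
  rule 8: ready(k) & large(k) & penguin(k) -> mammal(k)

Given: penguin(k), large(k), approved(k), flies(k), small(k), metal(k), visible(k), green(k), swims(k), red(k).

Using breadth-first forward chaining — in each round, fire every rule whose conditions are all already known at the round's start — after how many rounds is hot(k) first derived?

Round 1 — rule 1, rule 2, derive stale(k), flagged(k).
Round 2 — rule 4, derive open(k).
Round 3 — rule 3, derive ready(k).
Round 4 — rule 8, derive mammal(k).
Round 5 — rule 5, derive hot(k).
hot(k) first appears in round 5.

5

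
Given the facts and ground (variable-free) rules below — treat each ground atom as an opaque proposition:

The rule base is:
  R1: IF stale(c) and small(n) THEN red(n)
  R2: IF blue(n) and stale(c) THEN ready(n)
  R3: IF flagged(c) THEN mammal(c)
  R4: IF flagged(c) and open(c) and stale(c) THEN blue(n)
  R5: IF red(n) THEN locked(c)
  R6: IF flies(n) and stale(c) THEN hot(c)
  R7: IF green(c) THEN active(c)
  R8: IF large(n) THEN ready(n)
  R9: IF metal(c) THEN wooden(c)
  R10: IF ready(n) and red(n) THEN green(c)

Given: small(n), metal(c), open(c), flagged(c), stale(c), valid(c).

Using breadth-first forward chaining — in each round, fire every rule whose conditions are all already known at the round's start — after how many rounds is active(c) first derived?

4

[1] R1 [IF stale(c) and small(n) THEN red(n)]; R3 [IF flagged(c) THEN mammal(c)]; R4 [IF flagged(c) and open(c) and stale(c) THEN blue(n)]; R9 [IF metal(c) THEN wooden(c)]. ⇒ new: red(n), mammal(c), blue(n), wooden(c).
[2] R2 [IF blue(n) and stale(c) THEN ready(n)]; R5 [IF red(n) THEN locked(c)]. ⇒ new: ready(n), locked(c).
[3] R10 [IF ready(n) and red(n) THEN green(c)]. ⇒ new: green(c).
[4] R7 [IF green(c) THEN active(c)]. ⇒ new: active(c).
active(c) first appears in round 4.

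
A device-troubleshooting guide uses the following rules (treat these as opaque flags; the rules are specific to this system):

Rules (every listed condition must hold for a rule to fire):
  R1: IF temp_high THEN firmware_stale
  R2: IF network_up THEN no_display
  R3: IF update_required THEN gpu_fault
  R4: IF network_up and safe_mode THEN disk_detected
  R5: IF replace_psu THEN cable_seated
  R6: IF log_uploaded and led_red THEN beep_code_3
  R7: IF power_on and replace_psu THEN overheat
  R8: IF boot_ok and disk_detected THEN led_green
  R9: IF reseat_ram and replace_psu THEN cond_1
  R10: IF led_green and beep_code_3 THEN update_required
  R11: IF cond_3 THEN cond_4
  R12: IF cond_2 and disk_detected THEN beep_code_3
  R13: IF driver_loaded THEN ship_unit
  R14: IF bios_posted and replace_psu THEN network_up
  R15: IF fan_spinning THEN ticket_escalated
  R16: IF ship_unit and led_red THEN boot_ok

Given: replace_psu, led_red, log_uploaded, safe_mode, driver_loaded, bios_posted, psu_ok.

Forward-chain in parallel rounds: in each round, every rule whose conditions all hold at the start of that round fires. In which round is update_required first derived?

Round 1 fires R5, R6, R13, R14, giving cable_seated, beep_code_3, ship_unit, network_up.
Round 2 fires R2, R4, R16, giving no_display, disk_detected, boot_ok.
Round 3 fires R8, giving led_green.
Round 4 fires R10, giving update_required.
update_required first appears in round 4.

4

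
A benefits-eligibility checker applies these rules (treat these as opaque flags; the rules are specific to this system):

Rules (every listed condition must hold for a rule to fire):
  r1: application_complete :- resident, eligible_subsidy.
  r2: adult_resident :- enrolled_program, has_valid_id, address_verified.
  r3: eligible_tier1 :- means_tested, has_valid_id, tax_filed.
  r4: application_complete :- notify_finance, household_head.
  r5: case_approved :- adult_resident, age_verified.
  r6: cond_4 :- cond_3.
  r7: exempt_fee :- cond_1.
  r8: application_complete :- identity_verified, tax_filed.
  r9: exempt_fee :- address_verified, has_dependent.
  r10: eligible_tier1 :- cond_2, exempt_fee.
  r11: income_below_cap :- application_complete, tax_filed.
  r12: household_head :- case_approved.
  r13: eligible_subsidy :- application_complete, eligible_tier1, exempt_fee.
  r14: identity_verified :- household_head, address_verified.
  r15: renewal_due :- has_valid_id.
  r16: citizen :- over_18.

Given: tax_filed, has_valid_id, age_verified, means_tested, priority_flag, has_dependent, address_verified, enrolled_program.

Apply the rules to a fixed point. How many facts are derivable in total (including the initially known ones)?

18

Round 1: r2 [adult_resident :- enrolled_program, has_valid_id, address_verified.]; r3 [eligible_tier1 :- means_tested, has_valid_id, tax_filed.]; r9 [exempt_fee :- address_verified, has_dependent.]; r15 [renewal_due :- has_valid_id.]. Adds adult_resident, eligible_tier1, exempt_fee, renewal_due.
Round 2: r5 [case_approved :- adult_resident, age_verified.]. Adds case_approved.
Round 3: r12 [household_head :- case_approved.]. Adds household_head.
Round 4: r14 [identity_verified :- household_head, address_verified.]. Adds identity_verified.
Round 5: r8 [application_complete :- identity_verified, tax_filed.]. Adds application_complete.
Round 6: r11 [income_below_cap :- application_complete, tax_filed.]; r13 [eligible_subsidy :- application_complete, eligible_tier1, exempt_fee.]. Adds income_below_cap, eligible_subsidy.
Closure: {address_verified, adult_resident, age_verified, application_complete, case_approved, eligible_subsidy, eligible_tier1, enrolled_program, exempt_fee, has_dependent, has_valid_id, household_head, identity_verified, income_below_cap, means_tested, priority_flag, renewal_due, tax_filed} — 18 facts.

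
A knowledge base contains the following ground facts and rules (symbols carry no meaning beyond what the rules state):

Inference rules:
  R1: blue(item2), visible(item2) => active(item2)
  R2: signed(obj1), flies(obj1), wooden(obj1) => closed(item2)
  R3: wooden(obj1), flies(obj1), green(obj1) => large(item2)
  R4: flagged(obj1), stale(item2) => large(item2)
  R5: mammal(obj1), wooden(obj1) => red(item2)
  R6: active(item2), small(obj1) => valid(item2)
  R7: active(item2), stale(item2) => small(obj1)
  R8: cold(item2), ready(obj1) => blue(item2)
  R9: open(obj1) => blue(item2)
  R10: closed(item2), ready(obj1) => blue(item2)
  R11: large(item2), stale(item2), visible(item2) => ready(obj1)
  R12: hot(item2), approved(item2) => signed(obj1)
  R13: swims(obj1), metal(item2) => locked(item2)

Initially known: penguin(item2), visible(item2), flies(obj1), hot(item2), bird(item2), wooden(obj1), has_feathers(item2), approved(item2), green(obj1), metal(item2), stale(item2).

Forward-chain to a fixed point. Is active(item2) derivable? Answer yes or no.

[1] R3 [wooden(obj1), flies(obj1), green(obj1) => large(item2)]; R12 [hot(item2), approved(item2) => signed(obj1)]. ⇒ new: large(item2), signed(obj1).
[2] R2 [signed(obj1), flies(obj1), wooden(obj1) => closed(item2)]; R11 [large(item2), stale(item2), visible(item2) => ready(obj1)]. ⇒ new: closed(item2), ready(obj1).
[3] R10 [closed(item2), ready(obj1) => blue(item2)]. ⇒ new: blue(item2).
[4] R1 [blue(item2), visible(item2) => active(item2)]. ⇒ new: active(item2).
[5] R7 [active(item2), stale(item2) => small(obj1)]. ⇒ new: small(obj1).
[6] R6 [active(item2), small(obj1) => valid(item2)]. ⇒ new: valid(item2).
active(item2) appears in round 4, so it is derivable.

yes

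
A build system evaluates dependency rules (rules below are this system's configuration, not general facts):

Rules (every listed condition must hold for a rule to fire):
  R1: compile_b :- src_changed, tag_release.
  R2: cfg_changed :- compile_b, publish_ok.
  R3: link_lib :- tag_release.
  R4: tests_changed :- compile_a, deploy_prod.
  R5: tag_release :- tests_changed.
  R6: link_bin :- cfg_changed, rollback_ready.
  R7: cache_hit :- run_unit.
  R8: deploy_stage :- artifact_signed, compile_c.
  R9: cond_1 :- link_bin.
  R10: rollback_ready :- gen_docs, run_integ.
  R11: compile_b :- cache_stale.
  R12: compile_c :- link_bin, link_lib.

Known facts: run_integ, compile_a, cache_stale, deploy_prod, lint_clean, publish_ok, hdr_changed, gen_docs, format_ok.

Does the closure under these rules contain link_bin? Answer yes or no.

yes

Round 1: R4 [tests_changed :- compile_a, deploy_prod.]; R10 [rollback_ready :- gen_docs, run_integ.]; R11 [compile_b :- cache_stale.]. New: tests_changed, rollback_ready, compile_b.
Round 2: R2 [cfg_changed :- compile_b, publish_ok.]; R5 [tag_release :- tests_changed.]. New: cfg_changed, tag_release.
Round 3: R3 [link_lib :- tag_release.]; R6 [link_bin :- cfg_changed, rollback_ready.]. New: link_lib, link_bin.
Round 4: R9 [cond_1 :- link_bin.]; R12 [compile_c :- link_bin, link_lib.]. New: cond_1, compile_c.
link_bin appears in round 3, so it is derivable.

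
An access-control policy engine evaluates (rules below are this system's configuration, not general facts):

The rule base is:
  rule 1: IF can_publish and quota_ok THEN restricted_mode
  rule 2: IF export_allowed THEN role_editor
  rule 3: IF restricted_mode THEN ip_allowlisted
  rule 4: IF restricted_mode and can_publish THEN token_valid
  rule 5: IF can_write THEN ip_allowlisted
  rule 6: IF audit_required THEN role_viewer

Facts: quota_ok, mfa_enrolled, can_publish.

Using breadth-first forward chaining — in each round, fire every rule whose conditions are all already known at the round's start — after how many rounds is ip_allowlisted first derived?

Round 1 fires rule 1, giving restricted_mode.
Round 2 fires rule 3, rule 4, giving ip_allowlisted, token_valid.
ip_allowlisted first appears in round 2.

2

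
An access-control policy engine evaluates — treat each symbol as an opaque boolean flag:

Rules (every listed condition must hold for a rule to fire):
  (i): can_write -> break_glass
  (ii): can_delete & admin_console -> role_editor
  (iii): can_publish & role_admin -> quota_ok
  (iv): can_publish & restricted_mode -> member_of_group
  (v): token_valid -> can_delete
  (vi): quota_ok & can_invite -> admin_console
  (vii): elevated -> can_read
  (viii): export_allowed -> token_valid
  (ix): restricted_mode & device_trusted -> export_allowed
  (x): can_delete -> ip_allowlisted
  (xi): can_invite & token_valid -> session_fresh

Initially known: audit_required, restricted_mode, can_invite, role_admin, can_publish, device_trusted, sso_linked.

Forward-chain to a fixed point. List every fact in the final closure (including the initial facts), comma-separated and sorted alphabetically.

admin_console, audit_required, can_delete, can_invite, can_publish, device_trusted, export_allowed, ip_allowlisted, member_of_group, quota_ok, restricted_mode, role_admin, role_editor, session_fresh, sso_linked, token_valid

Round 1: (iii) [can_publish & role_admin -> quota_ok]; (iv) [can_publish & restricted_mode -> member_of_group]; (ix) [restricted_mode & device_trusted -> export_allowed]. Adds quota_ok, member_of_group, export_allowed.
Round 2: (vi) [quota_ok & can_invite -> admin_console]; (viii) [export_allowed -> token_valid]. Adds admin_console, token_valid.
Round 3: (v) [token_valid -> can_delete]; (xi) [can_invite & token_valid -> session_fresh]. Adds can_delete, session_fresh.
Round 4: (ii) [can_delete & admin_console -> role_editor]; (x) [can_delete -> ip_allowlisted]. Adds role_editor, ip_allowlisted.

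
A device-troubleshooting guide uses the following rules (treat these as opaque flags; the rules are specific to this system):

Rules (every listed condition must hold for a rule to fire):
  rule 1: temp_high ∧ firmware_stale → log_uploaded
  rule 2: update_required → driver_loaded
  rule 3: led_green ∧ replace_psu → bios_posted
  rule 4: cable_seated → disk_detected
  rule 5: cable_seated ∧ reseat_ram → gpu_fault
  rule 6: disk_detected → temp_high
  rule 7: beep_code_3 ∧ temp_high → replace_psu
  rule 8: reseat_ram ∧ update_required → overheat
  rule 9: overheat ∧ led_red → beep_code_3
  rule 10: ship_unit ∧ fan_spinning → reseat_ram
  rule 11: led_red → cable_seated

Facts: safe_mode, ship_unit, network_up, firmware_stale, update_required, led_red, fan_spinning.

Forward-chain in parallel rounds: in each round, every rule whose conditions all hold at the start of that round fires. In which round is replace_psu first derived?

4

Round 1: rule 2 [update_required → driver_loaded]; rule 10 [ship_unit ∧ fan_spinning → reseat_ram]; rule 11 [led_red → cable_seated]. New: driver_loaded, reseat_ram, cable_seated.
Round 2: rule 4 [cable_seated → disk_detected]; rule 5 [cable_seated ∧ reseat_ram → gpu_fault]; rule 8 [reseat_ram ∧ update_required → overheat]. New: disk_detected, gpu_fault, overheat.
Round 3: rule 6 [disk_detected → temp_high]; rule 9 [overheat ∧ led_red → beep_code_3]. New: temp_high, beep_code_3.
Round 4: rule 1 [temp_high ∧ firmware_stale → log_uploaded]; rule 7 [beep_code_3 ∧ temp_high → replace_psu]. New: log_uploaded, replace_psu.
replace_psu first appears in round 4.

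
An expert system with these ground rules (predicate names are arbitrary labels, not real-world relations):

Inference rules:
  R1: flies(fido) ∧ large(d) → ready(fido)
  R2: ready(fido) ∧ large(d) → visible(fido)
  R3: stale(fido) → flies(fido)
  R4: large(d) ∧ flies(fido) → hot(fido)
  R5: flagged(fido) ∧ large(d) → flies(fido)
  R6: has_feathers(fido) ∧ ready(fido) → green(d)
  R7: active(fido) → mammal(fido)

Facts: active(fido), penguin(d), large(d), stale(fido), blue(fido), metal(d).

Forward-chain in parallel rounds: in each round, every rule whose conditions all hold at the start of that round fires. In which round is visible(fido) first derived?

3

Round 1: R3 [stale(fido) → flies(fido)]; R7 [active(fido) → mammal(fido)]. New: flies(fido), mammal(fido).
Round 2: R1 [flies(fido) ∧ large(d) → ready(fido)]; R4 [large(d) ∧ flies(fido) → hot(fido)]. New: ready(fido), hot(fido).
Round 3: R2 [ready(fido) ∧ large(d) → visible(fido)]. New: visible(fido).
visible(fido) first appears in round 3.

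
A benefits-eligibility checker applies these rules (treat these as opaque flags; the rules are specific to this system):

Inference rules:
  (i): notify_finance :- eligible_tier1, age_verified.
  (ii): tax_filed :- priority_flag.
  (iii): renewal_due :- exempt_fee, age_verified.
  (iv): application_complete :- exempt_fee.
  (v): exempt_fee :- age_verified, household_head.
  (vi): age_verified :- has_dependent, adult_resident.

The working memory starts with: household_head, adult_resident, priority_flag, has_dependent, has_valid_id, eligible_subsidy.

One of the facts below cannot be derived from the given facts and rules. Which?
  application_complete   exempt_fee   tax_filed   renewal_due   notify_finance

Round 1 — (ii), (vi), derive tax_filed, age_verified.
Round 2 — (v), derive exempt_fee.
Round 3 — (iii), (iv), derive renewal_due, application_complete.
Derived: renewal_due (round 3), tax_filed (round 1), application_complete (round 3), exempt_fee (round 2). notify_finance never appears in any round.

notify_finance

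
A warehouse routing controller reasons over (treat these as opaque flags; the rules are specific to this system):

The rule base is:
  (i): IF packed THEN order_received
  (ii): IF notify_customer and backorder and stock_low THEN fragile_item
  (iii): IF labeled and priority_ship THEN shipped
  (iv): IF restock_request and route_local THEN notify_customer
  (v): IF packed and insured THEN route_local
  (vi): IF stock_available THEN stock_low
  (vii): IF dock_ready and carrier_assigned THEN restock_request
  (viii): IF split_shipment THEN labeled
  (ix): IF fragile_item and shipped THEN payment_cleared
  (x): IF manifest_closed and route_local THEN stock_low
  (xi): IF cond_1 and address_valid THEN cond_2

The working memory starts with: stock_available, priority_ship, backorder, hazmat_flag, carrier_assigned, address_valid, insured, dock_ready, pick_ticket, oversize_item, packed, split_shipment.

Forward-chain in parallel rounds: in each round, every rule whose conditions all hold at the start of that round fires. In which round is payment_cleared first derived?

Round 1 fires (i), (v), (vi), (vii), (viii), giving order_received, route_local, stock_low, restock_request, labeled.
Round 2 fires (iii), (iv), giving shipped, notify_customer.
Round 3 fires (ii), giving fragile_item.
Round 4 fires (ix), giving payment_cleared.
payment_cleared first appears in round 4.

4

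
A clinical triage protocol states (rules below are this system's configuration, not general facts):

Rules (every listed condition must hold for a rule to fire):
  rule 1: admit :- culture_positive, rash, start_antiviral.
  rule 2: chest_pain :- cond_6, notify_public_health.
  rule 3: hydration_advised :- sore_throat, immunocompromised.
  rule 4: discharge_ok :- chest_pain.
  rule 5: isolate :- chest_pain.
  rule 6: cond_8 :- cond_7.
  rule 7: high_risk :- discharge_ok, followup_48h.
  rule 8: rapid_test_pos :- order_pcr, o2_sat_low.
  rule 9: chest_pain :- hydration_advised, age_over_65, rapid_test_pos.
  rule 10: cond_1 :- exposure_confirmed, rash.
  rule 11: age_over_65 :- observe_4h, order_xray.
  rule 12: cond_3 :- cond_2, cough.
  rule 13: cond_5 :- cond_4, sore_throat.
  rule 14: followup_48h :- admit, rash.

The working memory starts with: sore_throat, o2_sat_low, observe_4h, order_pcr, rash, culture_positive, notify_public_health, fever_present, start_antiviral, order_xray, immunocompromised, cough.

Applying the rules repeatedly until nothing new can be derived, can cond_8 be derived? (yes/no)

no

Round 1 fires rule 1, rule 3, rule 8, rule 11, giving admit, hydration_advised, rapid_test_pos, age_over_65.
Round 2 fires rule 9, rule 14, giving chest_pain, followup_48h.
Round 3 fires rule 4, rule 5, giving discharge_ok, isolate.
Round 4 fires rule 7, giving high_risk.
Fixed point reached. cond_8 is concluded only by rule 6; rule 6 needs cond_7 (never derived).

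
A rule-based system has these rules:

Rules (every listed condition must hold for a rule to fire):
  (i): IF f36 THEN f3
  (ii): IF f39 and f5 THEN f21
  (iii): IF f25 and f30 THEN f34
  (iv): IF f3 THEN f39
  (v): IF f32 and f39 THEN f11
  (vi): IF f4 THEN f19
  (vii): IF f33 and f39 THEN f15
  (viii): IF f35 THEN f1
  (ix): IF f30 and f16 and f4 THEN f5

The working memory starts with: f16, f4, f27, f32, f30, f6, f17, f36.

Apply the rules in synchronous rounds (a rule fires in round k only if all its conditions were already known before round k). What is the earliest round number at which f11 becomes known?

3

Round 1 fires (i), (vi), (ix), giving f3, f19, f5.
Round 2 fires (iv), giving f39.
Round 3 fires (ii), (v), giving f21, f11.
f11 first appears in round 3.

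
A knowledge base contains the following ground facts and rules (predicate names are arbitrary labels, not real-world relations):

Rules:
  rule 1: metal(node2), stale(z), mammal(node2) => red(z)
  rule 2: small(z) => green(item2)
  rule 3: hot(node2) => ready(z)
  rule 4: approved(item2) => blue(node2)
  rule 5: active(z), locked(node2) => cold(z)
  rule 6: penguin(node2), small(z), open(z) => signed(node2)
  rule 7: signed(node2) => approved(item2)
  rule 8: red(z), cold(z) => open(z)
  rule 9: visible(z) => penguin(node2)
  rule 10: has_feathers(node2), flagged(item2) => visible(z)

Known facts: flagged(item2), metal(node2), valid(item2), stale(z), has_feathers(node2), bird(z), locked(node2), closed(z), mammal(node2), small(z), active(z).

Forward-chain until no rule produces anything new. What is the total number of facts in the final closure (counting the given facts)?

20

Round 1 fires rule 1, rule 2, rule 5, rule 10, giving red(z), green(item2), cold(z), visible(z).
Round 2 fires rule 8, rule 9, giving open(z), penguin(node2).
Round 3 fires rule 6, giving signed(node2).
Round 4 fires rule 7, giving approved(item2).
Round 5 fires rule 4, giving blue(node2).
Closure: {active(z), approved(item2), bird(z), blue(node2), closed(z), cold(z), flagged(item2), green(item2), has_feathers(node2), locked(node2), mammal(node2), metal(node2), open(z), penguin(node2), red(z), signed(node2), small(z), stale(z), valid(item2), visible(z)} — 20 facts.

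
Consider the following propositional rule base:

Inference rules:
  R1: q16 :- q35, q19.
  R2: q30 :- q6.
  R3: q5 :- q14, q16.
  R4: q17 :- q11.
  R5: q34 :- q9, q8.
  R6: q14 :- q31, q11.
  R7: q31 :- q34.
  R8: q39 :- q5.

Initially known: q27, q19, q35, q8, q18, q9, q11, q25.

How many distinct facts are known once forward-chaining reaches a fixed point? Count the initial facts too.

15

Round 1: R1 [q16 :- q35, q19.]; R4 [q17 :- q11.]; R5 [q34 :- q9, q8.]. Adds q16, q17, q34.
Round 2: R7 [q31 :- q34.]. Adds q31.
Round 3: R6 [q14 :- q31, q11.]. Adds q14.
Round 4: R3 [q5 :- q14, q16.]. Adds q5.
Round 5: R8 [q39 :- q5.]. Adds q39.
Closure: {q11, q14, q16, q17, q18, q19, q25, q27, q31, q34, q35, q39, q5, q8, q9} — 15 facts.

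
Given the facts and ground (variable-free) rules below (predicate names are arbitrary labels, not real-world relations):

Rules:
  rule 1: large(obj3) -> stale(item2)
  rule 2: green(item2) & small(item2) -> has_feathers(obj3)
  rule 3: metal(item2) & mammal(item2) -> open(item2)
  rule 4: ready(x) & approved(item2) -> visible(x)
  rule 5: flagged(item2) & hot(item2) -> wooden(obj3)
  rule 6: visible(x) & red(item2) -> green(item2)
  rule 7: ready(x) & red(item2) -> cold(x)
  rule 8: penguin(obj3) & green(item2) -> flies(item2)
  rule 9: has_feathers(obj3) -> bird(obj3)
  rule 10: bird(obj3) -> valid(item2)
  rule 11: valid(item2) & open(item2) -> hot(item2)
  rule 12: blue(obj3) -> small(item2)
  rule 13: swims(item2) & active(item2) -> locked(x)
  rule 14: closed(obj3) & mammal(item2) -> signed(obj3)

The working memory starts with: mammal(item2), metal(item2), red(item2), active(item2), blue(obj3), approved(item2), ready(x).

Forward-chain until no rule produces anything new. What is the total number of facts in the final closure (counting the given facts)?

16

Round 1 fires rule 3, rule 4, rule 7, rule 12, giving open(item2), visible(x), cold(x), small(item2).
Round 2 fires rule 6, giving green(item2).
Round 3 fires rule 2, giving has_feathers(obj3).
Round 4 fires rule 9, giving bird(obj3).
Round 5 fires rule 10, giving valid(item2).
Round 6 fires rule 11, giving hot(item2).
Closure: {active(item2), approved(item2), bird(obj3), blue(obj3), cold(x), green(item2), has_feathers(obj3), hot(item2), mammal(item2), metal(item2), open(item2), ready(x), red(item2), small(item2), valid(item2), visible(x)} — 16 facts.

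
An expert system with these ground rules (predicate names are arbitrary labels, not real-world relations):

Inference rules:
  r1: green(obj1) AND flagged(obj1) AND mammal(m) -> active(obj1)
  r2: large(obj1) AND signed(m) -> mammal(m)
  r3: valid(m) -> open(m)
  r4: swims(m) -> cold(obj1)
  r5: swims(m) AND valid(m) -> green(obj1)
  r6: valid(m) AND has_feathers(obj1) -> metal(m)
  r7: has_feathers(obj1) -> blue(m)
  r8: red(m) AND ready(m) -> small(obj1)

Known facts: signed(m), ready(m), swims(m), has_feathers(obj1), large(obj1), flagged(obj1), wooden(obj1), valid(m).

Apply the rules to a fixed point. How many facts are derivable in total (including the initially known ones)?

15

Round 1 — r2, r3, r4, r5, r6, r7, derive mammal(m), open(m), cold(obj1), green(obj1), metal(m), blue(m).
Round 2 — r1, derive active(obj1).
Closure: {active(obj1), blue(m), cold(obj1), flagged(obj1), green(obj1), has_feathers(obj1), large(obj1), mammal(m), metal(m), open(m), ready(m), signed(m), swims(m), valid(m), wooden(obj1)} — 15 facts.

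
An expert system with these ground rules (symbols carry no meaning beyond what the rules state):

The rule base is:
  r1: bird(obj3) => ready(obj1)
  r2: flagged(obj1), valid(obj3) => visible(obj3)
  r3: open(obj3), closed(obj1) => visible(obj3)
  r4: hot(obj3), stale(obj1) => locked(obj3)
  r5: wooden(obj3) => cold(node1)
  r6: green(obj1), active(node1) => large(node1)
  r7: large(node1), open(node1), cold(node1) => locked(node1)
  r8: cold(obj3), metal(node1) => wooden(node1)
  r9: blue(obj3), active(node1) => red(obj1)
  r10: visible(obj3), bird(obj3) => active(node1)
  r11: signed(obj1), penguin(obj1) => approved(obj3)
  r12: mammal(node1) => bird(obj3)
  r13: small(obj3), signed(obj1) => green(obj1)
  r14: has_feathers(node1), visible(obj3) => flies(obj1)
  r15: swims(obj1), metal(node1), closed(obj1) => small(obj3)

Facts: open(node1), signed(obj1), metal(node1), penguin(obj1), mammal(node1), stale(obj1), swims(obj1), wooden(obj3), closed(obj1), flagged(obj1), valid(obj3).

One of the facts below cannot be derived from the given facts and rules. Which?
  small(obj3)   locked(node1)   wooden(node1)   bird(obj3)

Round 1 fires r2, r5, r11, r12, r15, giving visible(obj3), cold(node1), approved(obj3), bird(obj3), small(obj3).
Round 2 fires r1, r10, r13, giving ready(obj1), active(node1), green(obj1).
Round 3 fires r6, giving large(node1).
Round 4 fires r7, giving locked(node1).
Derived: locked(node1) (round 4), small(obj3) (round 1), bird(obj3) (round 1). wooden(node1) never appears in any round.

wooden(node1)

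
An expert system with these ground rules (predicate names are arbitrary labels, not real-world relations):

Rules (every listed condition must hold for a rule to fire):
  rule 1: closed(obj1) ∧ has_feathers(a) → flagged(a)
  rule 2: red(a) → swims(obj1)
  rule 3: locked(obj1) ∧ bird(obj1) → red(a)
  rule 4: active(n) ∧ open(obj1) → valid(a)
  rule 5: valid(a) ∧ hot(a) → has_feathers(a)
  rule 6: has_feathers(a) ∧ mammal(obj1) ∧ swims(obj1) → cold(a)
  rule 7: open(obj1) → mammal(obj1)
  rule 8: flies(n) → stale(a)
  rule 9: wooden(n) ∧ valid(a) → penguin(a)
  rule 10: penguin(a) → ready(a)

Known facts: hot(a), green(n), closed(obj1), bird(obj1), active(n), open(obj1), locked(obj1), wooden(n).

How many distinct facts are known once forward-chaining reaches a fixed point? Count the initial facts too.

Round 1 — rule 3, rule 4, rule 7, derive red(a), valid(a), mammal(obj1).
Round 2 — rule 2, rule 5, rule 9, derive swims(obj1), has_feathers(a), penguin(a).
Round 3 — rule 1, rule 6, rule 10, derive flagged(a), cold(a), ready(a).
Closure: {active(n), bird(obj1), closed(obj1), cold(a), flagged(a), green(n), has_feathers(a), hot(a), locked(obj1), mammal(obj1), open(obj1), penguin(a), ready(a), red(a), swims(obj1), valid(a), wooden(n)} — 17 facts.

17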